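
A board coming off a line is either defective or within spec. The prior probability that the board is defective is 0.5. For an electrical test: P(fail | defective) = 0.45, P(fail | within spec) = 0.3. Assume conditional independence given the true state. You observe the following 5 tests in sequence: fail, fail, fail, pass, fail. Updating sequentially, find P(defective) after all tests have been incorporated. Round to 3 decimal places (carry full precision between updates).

After 'fail': P(defective) = 0.45·0.5000 / (0.45·0.5000 + 0.3·0.5000) ≈ 0.6000
After 'fail': P(defective) = 0.45·0.6000 / (0.45·0.6000 + 0.3·0.4000) ≈ 0.6923
After 'fail': P(defective) = 0.45·0.6923 / (0.45·0.6923 + 0.3·0.3077) ≈ 0.7714
After 'pass': P(defective) = 0.55·0.7714 / (0.55·0.7714 + 0.7·0.2286) ≈ 0.7262
After 'fail': P(defective) = 0.45·0.7262 / (0.45·0.7262 + 0.3·0.2738) ≈ 0.7991

0.799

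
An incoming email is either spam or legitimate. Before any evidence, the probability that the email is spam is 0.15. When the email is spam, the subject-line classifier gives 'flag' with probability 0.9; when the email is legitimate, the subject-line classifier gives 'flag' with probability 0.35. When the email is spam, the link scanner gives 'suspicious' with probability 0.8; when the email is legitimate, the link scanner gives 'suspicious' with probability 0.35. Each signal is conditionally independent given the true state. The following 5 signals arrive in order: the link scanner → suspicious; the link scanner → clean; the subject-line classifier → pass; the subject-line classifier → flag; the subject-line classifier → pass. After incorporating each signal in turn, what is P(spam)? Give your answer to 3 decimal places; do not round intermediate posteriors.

0.007

After the link scanner='suspicious': P(spam) = 0.8·0.1500 / (0.8·0.1500 + 0.35·0.8500) ≈ 0.2874
After the link scanner='clean': P(spam) = 0.2·0.2874 / (0.2·0.2874 + 0.65·0.7126) ≈ 0.1104
After the subject-line classifier='pass': P(spam) = 0.1·0.1104 / (0.1·0.1104 + 0.65·0.8896) ≈ 0.0187
After the subject-line classifier='flag': P(spam) = 0.9·0.0187 / (0.9·0.0187 + 0.35·0.9813) ≈ 0.0468
After the subject-line classifier='pass': P(spam) = 0.1·0.0468 / (0.1·0.0468 + 0.65·0.9532) ≈ 0.0075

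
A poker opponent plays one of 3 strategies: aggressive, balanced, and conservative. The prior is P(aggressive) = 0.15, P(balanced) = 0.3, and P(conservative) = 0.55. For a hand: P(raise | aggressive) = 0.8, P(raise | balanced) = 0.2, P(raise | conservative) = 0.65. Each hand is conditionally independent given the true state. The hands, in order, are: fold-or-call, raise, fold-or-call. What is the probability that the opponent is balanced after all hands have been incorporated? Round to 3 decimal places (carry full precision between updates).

0.441

After 'fold-or-call': normaliser = 0.2·0.1500 + 0.8·0.3000 + 0.35·0.5500; P(aggressive) ≈ 0.0649, P(balanced) ≈ 0.5189, P(conservative) ≈ 0.4162
After 'raise': normaliser = 0.8·0.0649 + 0.2·0.5189 + 0.65·0.4162; P(aggressive) ≈ 0.1218, P(balanced) ≈ 0.2435, P(conservative) ≈ 0.6347
After 'fold-or-call': normaliser = 0.2·0.1218 + 0.8·0.2435 + 0.35·0.6347; P(aggressive) ≈ 0.0552, P(balanced) ≈ 0.4414, P(conservative) ≈ 0.5034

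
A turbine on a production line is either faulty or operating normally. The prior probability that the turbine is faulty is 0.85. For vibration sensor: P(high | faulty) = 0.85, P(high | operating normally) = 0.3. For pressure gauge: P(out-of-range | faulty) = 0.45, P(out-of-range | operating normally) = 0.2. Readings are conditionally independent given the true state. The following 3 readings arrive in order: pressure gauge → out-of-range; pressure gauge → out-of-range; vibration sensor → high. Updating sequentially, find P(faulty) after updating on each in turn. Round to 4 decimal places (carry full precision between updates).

After pressure gauge='out-of-range': P(faulty) = 0.45·0.8500 / (0.45·0.8500 + 0.2·0.1500) ≈ 0.9273
After pressure gauge='out-of-range': P(faulty) = 0.45·0.9273 / (0.45·0.9273 + 0.2·0.0727) ≈ 0.9663
After vibration sensor='high': P(faulty) = 0.85·0.9663 / (0.85·0.9663 + 0.3·0.0337) ≈ 0.9878

0.9878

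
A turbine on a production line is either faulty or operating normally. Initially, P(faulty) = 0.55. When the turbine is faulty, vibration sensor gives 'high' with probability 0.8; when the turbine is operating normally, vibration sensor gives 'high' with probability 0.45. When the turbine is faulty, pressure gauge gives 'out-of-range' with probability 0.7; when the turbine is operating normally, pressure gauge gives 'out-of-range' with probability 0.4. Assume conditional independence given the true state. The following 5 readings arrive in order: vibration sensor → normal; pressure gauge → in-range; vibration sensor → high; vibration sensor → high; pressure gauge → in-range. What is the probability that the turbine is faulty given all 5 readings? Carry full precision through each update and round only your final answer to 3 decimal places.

0.260

Apply Bayes' rule sequentially, carrying P(faulty) forward.
After vibration sensor='normal': P(faulty) = 0.2·0.5500 / (0.2·0.5500 + 0.55·0.4500) ≈ 0.3077
After pressure gauge='in-range': P(faulty) = 0.3·0.3077 / (0.3·0.3077 + 0.6·0.6923) ≈ 0.1818
After vibration sensor='high': P(faulty) = 0.8·0.1818 / (0.8·0.1818 + 0.45·0.8182) ≈ 0.2832
After vibration sensor='high': P(faulty) = 0.8·0.2832 / (0.8·0.2832 + 0.45·0.7168) ≈ 0.4126
After pressure gauge='in-range': P(faulty) = 0.3·0.4126 / (0.3·0.4126 + 0.6·0.5874) ≈ 0.2599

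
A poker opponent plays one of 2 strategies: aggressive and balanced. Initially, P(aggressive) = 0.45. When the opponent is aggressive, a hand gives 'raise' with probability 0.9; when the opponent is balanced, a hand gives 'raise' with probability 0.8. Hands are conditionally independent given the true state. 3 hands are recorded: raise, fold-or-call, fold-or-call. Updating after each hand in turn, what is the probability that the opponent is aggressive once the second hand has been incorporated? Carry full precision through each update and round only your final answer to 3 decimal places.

Each posterior becomes the prior for the next update.
After 'raise': P(aggressive) = 0.9·0.4500 / (0.9·0.4500 + 0.8·0.5500) ≈ 0.4793
After 'fold-or-call': P(aggressive) = 0.1·0.4793 / (0.1·0.4793 + 0.2·0.5207) ≈ 0.3152

0.315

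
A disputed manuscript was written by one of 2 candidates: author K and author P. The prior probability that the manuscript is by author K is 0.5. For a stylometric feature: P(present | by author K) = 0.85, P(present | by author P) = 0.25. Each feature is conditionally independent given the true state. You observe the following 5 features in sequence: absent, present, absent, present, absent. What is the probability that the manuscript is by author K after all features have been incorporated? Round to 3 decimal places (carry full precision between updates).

0.085

After 'absent': P(author K) = 0.15·0.5000 / (0.15·0.5000 + 0.75·0.5000) ≈ 0.1667
After 'present': P(author K) = 0.85·0.1667 / (0.85·0.1667 + 0.25·0.8333) ≈ 0.4048
After 'absent': P(author K) = 0.15·0.4048 / (0.15·0.4048 + 0.75·0.5952) ≈ 0.1197
After 'present': P(author K) = 0.85·0.1197 / (0.85·0.1197 + 0.25·0.8803) ≈ 0.3162
After 'absent': P(author K) = 0.15·0.3162 / (0.15·0.3162 + 0.75·0.6838) ≈ 0.0847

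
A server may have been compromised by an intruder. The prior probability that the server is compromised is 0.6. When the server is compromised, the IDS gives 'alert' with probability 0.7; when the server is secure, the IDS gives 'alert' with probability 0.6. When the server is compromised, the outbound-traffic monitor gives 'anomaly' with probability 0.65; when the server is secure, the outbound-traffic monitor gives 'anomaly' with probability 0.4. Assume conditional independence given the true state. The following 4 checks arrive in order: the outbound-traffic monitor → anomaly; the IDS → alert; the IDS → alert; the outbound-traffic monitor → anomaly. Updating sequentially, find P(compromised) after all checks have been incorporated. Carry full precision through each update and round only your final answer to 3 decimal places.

0.844

After the outbound-traffic monitor='anomaly': P(compromised) = 0.65·0.6000 / (0.65·0.6000 + 0.4·0.4000) ≈ 0.7091
After the IDS='alert': P(compromised) = 0.7·0.7091 / (0.7·0.7091 + 0.6·0.2909) ≈ 0.7398
After the IDS='alert': P(compromised) = 0.7·0.7398 / (0.7·0.7398 + 0.6·0.2602) ≈ 0.7684
After the outbound-traffic monitor='anomaly': P(compromised) = 0.65·0.7684 / (0.65·0.7684 + 0.4·0.2316) ≈ 0.8435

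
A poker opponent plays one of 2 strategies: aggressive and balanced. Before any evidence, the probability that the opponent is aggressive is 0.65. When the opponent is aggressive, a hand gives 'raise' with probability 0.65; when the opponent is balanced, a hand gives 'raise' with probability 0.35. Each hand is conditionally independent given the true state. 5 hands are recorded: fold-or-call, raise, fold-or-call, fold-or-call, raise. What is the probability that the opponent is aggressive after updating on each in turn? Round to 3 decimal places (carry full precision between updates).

After 'fold-or-call': P(aggressive) = 0.35·0.6500 / (0.35·0.6500 + 0.65·0.3500) ≈ 0.5000
After 'raise': P(aggressive) = 0.65·0.5000 / (0.65·0.5000 + 0.35·0.5000) ≈ 0.6500
After 'fold-or-call': P(aggressive) = 0.35·0.6500 / (0.35·0.6500 + 0.65·0.3500) ≈ 0.5000
After 'fold-or-call': P(aggressive) = 0.35·0.5000 / (0.35·0.5000 + 0.65·0.5000) ≈ 0.3500
After 'raise': P(aggressive) = 0.65·0.3500 / (0.65·0.3500 + 0.35·0.6500) ≈ 0.5000

0.500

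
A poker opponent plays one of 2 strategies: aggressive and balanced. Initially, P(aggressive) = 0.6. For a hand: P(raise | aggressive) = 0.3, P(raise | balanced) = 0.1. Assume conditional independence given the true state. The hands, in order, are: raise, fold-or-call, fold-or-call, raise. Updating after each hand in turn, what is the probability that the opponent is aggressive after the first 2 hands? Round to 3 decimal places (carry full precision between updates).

After 'raise': P(aggressive) = 0.3·0.6000 / (0.3·0.6000 + 0.1·0.4000) ≈ 0.8182
After 'fold-or-call': P(aggressive) = 0.7·0.8182 / (0.7·0.8182 + 0.9·0.1818) ≈ 0.7778

0.778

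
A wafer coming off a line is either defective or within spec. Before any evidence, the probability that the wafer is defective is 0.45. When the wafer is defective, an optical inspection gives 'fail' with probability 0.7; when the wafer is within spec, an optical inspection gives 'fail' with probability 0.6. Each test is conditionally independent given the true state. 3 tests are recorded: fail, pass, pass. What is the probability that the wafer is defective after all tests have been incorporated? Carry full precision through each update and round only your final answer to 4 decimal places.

0.3494

Each posterior becomes the prior for the next update.
After 'fail': P(defective) = 0.7·0.4500 / (0.7·0.4500 + 0.6·0.5500) ≈ 0.4884
After 'pass': P(defective) = 0.3·0.4884 / (0.3·0.4884 + 0.4·0.5116) ≈ 0.4172
After 'pass': P(defective) = 0.3·0.4172 / (0.3·0.4172 + 0.4·0.5828) ≈ 0.3494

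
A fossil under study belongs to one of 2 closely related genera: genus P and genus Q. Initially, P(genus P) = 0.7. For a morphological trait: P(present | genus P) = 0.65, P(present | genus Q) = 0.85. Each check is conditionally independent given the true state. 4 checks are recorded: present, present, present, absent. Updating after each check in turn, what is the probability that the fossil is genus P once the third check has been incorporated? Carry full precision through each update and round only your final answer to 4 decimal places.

0.5106

After 'present': P(genus P) = 0.65·0.7000 / (0.65·0.7000 + 0.85·0.3000) ≈ 0.6408
After 'present': P(genus P) = 0.65·0.6408 / (0.65·0.6408 + 0.85·0.3592) ≈ 0.5771
After 'present': P(genus P) = 0.65·0.5771 / (0.65·0.5771 + 0.85·0.4229) ≈ 0.5106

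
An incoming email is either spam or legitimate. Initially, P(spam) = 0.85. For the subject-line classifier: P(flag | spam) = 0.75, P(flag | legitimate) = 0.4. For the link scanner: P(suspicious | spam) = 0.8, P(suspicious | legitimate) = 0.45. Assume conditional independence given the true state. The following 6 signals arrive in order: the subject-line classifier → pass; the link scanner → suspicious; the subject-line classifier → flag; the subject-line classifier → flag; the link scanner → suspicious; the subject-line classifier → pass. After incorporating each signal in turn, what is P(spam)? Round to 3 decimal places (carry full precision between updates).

0.916

Apply Bayes' rule sequentially, carrying P(spam) forward.
After the subject-line classifier='pass': P(spam) = 0.25·0.8500 / (0.25·0.8500 + 0.6·0.1500) ≈ 0.7025
After the link scanner='suspicious': P(spam) = 0.8·0.7025 / (0.8·0.7025 + 0.45·0.2975) ≈ 0.8076
After the subject-line classifier='flag': P(spam) = 0.75·0.8076 / (0.75·0.8076 + 0.4·0.1924) ≈ 0.8873
After the subject-line classifier='flag': P(spam) = 0.75·0.8873 / (0.75·0.8873 + 0.4·0.1127) ≈ 0.9365
After the link scanner='suspicious': P(spam) = 0.8·0.9365 / (0.8·0.9365 + 0.45·0.0635) ≈ 0.9633
After the subject-line classifier='pass': P(spam) = 0.25·0.9633 / (0.25·0.9633 + 0.6·0.0367) ≈ 0.9162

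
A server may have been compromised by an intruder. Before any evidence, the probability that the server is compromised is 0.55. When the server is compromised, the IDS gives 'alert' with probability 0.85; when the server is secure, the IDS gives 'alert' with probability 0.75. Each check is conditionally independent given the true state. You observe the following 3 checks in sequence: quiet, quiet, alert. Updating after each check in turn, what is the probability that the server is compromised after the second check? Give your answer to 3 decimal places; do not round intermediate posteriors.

After 'quiet': P(compromised) = 0.15·0.5500 / (0.15·0.5500 + 0.25·0.4500) ≈ 0.4231
After 'quiet': P(compromised) = 0.15·0.4231 / (0.15·0.4231 + 0.25·0.5769) ≈ 0.3056

0.306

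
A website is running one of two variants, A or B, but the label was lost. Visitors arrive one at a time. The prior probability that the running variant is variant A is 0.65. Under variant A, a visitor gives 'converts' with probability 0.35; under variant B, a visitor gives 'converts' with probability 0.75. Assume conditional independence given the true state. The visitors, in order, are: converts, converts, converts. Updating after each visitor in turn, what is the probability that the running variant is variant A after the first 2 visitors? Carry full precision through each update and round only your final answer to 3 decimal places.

After 'converts': P(A) = 0.35·0.6500 / (0.35·0.6500 + 0.75·0.3500) ≈ 0.4643
After 'converts': P(A) = 0.35·0.4643 / (0.35·0.4643 + 0.75·0.5357) ≈ 0.2880

0.288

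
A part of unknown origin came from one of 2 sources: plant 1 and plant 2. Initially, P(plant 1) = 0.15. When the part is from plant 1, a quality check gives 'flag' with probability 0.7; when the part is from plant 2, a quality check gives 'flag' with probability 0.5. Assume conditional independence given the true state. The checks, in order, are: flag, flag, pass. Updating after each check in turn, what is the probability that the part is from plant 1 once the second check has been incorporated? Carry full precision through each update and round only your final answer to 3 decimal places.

After 'flag': P(plant 1) = 0.7·0.1500 / (0.7·0.1500 + 0.5·0.8500) ≈ 0.1981
After 'flag': P(plant 1) = 0.7·0.1981 / (0.7·0.1981 + 0.5·0.8019) ≈ 0.2570

0.257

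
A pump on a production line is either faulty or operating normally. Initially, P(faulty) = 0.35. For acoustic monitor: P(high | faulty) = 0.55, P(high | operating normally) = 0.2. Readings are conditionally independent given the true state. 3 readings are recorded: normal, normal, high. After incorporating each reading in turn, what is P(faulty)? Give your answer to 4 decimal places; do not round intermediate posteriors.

After 'normal': P(faulty) = 0.45·0.3500 / (0.45·0.3500 + 0.8·0.6500) ≈ 0.2325
After 'normal': P(faulty) = 0.45·0.2325 / (0.45·0.2325 + 0.8·0.7675) ≈ 0.1456
After 'high': P(faulty) = 0.55·0.1456 / (0.55·0.1456 + 0.2·0.8544) ≈ 0.3190

0.3190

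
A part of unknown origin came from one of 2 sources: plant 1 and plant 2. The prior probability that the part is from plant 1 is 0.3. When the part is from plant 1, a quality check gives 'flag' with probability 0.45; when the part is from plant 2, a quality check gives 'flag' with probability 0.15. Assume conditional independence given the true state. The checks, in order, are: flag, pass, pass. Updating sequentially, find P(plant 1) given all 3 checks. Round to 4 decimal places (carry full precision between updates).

After 'flag': P(plant 1) = 0.45·0.3000 / (0.45·0.3000 + 0.15·0.7000) ≈ 0.5625
After 'pass': P(plant 1) = 0.55·0.5625 / (0.55·0.5625 + 0.85·0.4375) ≈ 0.4541
After 'pass': P(plant 1) = 0.55·0.4541 / (0.55·0.4541 + 0.85·0.5459) ≈ 0.3499

0.3499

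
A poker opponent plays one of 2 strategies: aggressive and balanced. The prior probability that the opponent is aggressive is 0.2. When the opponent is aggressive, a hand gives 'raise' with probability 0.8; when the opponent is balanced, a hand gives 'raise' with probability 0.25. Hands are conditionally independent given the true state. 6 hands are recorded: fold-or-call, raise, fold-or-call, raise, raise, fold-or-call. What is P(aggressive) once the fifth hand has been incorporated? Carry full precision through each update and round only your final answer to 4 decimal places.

Apply Bayes' rule sequentially, carrying P(aggressive) forward.
After 'fold-or-call': P(aggressive) = 0.2·0.2000 / (0.2·0.2000 + 0.75·0.8000) ≈ 0.0625
After 'raise': P(aggressive) = 0.8·0.0625 / (0.8·0.0625 + 0.25·0.9375) ≈ 0.1758
After 'fold-or-call': P(aggressive) = 0.2·0.1758 / (0.2·0.1758 + 0.75·0.8242) ≈ 0.0538
After 'raise': P(aggressive) = 0.8·0.0538 / (0.8·0.0538 + 0.25·0.9462) ≈ 0.1540
After 'raise': P(aggressive) = 0.8·0.1540 / (0.8·0.1540 + 0.25·0.8460) ≈ 0.3681

0.3681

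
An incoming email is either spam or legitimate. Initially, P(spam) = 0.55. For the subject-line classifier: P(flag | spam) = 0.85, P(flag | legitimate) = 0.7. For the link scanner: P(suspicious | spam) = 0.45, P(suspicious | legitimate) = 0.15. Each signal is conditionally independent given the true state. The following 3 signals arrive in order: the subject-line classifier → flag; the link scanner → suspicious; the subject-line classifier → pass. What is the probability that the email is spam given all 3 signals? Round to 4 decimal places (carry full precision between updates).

0.6900

After the subject-line classifier='flag': P(spam) = 0.85·0.5500 / (0.85·0.5500 + 0.7·0.4500) ≈ 0.5974
After the link scanner='suspicious': P(spam) = 0.45·0.5974 / (0.45·0.5974 + 0.15·0.4026) ≈ 0.8166
After the subject-line classifier='pass': P(spam) = 0.15·0.8166 / (0.15·0.8166 + 0.3·0.1834) ≈ 0.6900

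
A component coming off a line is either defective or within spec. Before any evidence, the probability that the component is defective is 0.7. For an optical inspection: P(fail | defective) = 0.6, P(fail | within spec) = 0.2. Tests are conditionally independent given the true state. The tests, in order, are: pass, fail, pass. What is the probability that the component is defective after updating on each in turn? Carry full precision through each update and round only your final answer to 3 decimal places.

0.636

After 'pass': P(defective) = 0.4·0.7000 / (0.4·0.7000 + 0.8·0.3000) ≈ 0.5385
After 'fail': P(defective) = 0.6·0.5385 / (0.6·0.5385 + 0.2·0.4615) ≈ 0.7778
After 'pass': P(defective) = 0.4·0.7778 / (0.4·0.7778 + 0.8·0.2222) ≈ 0.6364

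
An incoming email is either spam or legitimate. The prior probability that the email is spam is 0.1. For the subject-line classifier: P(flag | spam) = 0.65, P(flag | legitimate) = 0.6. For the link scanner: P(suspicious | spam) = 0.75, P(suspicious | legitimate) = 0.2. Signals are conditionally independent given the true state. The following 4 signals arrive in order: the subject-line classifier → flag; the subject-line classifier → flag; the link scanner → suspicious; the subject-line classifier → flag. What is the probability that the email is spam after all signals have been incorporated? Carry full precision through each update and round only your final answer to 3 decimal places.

After the subject-line classifier='flag': P(spam) = 0.65·0.1000 / (0.65·0.1000 + 0.6·0.9000) ≈ 0.1074
After the subject-line classifier='flag': P(spam) = 0.65·0.1074 / (0.65·0.1074 + 0.6·0.8926) ≈ 0.1154
After the link scanner='suspicious': P(spam) = 0.75·0.1154 / (0.75·0.1154 + 0.2·0.8846) ≈ 0.3284
After the subject-line classifier='flag': P(spam) = 0.65·0.3284 / (0.65·0.3284 + 0.6·0.6716) ≈ 0.3463

0.346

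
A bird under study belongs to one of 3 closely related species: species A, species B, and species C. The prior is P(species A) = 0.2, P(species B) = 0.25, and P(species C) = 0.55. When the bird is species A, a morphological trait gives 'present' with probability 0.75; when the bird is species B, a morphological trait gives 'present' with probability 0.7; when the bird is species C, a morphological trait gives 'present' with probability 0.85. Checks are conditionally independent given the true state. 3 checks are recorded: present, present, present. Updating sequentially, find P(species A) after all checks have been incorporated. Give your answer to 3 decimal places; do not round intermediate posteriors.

0.166

After 'present': normaliser = 0.75·0.2000 + 0.7·0.2500 + 0.85·0.5500; P(species A) ≈ 0.1893, P(species B) ≈ 0.2208, P(species C) ≈ 0.5899
After 'present': normaliser = 0.75·0.1893 + 0.7·0.2208 + 0.85·0.5899; P(species A) ≈ 0.1779, P(species B) ≈ 0.1937, P(species C) ≈ 0.6284
After 'present': normaliser = 0.75·0.1779 + 0.7·0.1937 + 0.85·0.6284; P(species A) ≈ 0.1661, P(species B) ≈ 0.1688, P(species C) ≈ 0.6650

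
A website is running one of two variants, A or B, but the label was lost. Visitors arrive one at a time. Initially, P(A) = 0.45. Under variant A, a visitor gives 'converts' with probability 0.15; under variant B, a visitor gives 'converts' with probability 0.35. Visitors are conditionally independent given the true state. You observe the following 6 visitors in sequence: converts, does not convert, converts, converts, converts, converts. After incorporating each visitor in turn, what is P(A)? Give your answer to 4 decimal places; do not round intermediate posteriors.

0.0152

Apply Bayes' rule sequentially, carrying P(A) forward.
After 'converts': P(A) = 0.15·0.4500 / (0.15·0.4500 + 0.35·0.5500) ≈ 0.2596
After 'does not convert': P(A) = 0.85·0.2596 / (0.85·0.2596 + 0.65·0.7404) ≈ 0.3144
After 'converts': P(A) = 0.15·0.3144 / (0.15·0.3144 + 0.35·0.6856) ≈ 0.1642
After 'converts': P(A) = 0.15·0.1642 / (0.15·0.1642 + 0.35·0.8358) ≈ 0.0777
After 'converts': P(A) = 0.15·0.0777 / (0.15·0.0777 + 0.35·0.9223) ≈ 0.0348
After 'converts': P(A) = 0.15·0.0348 / (0.15·0.0348 + 0.35·0.9652) ≈ 0.0152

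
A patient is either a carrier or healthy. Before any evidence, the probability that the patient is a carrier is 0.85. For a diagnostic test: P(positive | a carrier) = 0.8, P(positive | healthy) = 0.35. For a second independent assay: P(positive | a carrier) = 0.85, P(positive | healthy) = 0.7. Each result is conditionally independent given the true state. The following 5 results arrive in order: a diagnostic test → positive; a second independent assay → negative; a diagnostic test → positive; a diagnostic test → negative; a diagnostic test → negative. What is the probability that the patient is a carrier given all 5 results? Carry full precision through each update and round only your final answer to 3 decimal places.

Apply Bayes' rule sequentially, carrying P(carrier) forward.
After a diagnostic test='positive': P(carrier) = 0.8·0.8500 / (0.8·0.8500 + 0.35·0.1500) ≈ 0.9283
After a second independent assay='negative': P(carrier) = 0.15·0.9283 / (0.15·0.9283 + 0.3·0.0717) ≈ 0.8662
After a diagnostic test='positive': P(carrier) = 0.8·0.8662 / (0.8·0.8662 + 0.35·0.1338) ≈ 0.9367
After a diagnostic test='negative': P(carrier) = 0.2·0.9367 / (0.2·0.9367 + 0.65·0.0633) ≈ 0.8200
After a diagnostic test='negative': P(carrier) = 0.2·0.8200 / (0.2·0.8200 + 0.65·0.1800) ≈ 0.5836

0.584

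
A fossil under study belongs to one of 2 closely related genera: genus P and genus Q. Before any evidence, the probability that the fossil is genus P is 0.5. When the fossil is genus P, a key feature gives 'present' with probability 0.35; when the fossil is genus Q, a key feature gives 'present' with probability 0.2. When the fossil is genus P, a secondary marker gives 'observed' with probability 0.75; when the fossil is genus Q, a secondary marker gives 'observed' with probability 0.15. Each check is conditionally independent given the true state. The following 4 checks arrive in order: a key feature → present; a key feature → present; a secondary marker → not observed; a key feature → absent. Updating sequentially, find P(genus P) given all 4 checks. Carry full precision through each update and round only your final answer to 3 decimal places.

After a key feature='present': P(genus P) = 0.35·0.5000 / (0.35·0.5000 + 0.2·0.5000) ≈ 0.6364
After a key feature='present': P(genus P) = 0.35·0.6364 / (0.35·0.6364 + 0.2·0.3636) ≈ 0.7538
After a secondary marker='not observed': P(genus P) = 0.25·0.7538 / (0.25·0.7538 + 0.85·0.2462) ≈ 0.4739
After a key feature='absent': P(genus P) = 0.65·0.4739 / (0.65·0.4739 + 0.8·0.5261) ≈ 0.4226

0.423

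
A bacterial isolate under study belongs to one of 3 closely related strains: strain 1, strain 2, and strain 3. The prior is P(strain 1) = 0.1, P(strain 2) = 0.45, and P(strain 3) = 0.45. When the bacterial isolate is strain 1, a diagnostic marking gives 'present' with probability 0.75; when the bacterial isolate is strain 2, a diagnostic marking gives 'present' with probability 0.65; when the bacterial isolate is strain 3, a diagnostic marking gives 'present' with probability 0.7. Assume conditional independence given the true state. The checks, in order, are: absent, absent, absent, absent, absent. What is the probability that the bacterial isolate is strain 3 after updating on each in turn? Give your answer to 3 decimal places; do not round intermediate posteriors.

0.308

After 'absent': normaliser = 0.25·0.1000 + 0.35·0.4500 + 0.3·0.4500; P(strain 1) ≈ 0.0787, P(strain 2) ≈ 0.4961, P(strain 3) ≈ 0.4252
After 'absent': normaliser = 0.25·0.0787 + 0.35·0.4961 + 0.3·0.4252; P(strain 1) ≈ 0.0613, P(strain 2) ≈ 0.5411, P(strain 3) ≈ 0.3975
After 'absent': normaliser = 0.25·0.0613 + 0.35·0.5411 + 0.3·0.3975; P(strain 1) ≈ 0.0473, P(strain 2) ≈ 0.5845, P(strain 3) ≈ 0.3681
After 'absent': normaliser = 0.25·0.0473 + 0.35·0.5845 + 0.3·0.3681; P(strain 1) ≈ 0.0362, P(strain 2) ≈ 0.6259, P(strain 3) ≈ 0.3379
After 'absent': normaliser = 0.25·0.0362 + 0.35·0.6259 + 0.3·0.3379; P(strain 1) ≈ 0.0275, P(strain 2) ≈ 0.6649, P(strain 3) ≈ 0.3076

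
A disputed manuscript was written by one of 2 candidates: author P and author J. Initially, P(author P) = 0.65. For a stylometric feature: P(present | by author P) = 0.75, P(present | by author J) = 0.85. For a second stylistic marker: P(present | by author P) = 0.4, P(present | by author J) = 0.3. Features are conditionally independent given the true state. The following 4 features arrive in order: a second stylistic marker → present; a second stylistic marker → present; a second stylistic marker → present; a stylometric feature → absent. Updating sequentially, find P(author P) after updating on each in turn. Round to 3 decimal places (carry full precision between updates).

0.880

Each posterior becomes the prior for the next update.
After a second stylistic marker='present': P(author P) = 0.4·0.6500 / (0.4·0.6500 + 0.3·0.3500) ≈ 0.7123
After a second stylistic marker='present': P(author P) = 0.4·0.7123 / (0.4·0.7123 + 0.3·0.2877) ≈ 0.7675
After a second stylistic marker='present': P(author P) = 0.4·0.7675 / (0.4·0.7675 + 0.3·0.2325) ≈ 0.8149
After a stylometric feature='absent': P(author P) = 0.25·0.8149 / (0.25·0.8149 + 0.15·0.1851) ≈ 0.8801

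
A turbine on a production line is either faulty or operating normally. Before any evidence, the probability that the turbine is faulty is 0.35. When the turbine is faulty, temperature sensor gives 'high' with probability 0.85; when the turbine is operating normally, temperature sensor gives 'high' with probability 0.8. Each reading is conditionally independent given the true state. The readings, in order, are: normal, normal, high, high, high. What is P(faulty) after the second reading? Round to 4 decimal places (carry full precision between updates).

0.2325

Apply Bayes' rule sequentially, carrying P(faulty) forward.
After 'normal': P(faulty) = 0.15·0.3500 / (0.15·0.3500 + 0.2·0.6500) ≈ 0.2877
After 'normal': P(faulty) = 0.15·0.2877 / (0.15·0.2877 + 0.2·0.7123) ≈ 0.2325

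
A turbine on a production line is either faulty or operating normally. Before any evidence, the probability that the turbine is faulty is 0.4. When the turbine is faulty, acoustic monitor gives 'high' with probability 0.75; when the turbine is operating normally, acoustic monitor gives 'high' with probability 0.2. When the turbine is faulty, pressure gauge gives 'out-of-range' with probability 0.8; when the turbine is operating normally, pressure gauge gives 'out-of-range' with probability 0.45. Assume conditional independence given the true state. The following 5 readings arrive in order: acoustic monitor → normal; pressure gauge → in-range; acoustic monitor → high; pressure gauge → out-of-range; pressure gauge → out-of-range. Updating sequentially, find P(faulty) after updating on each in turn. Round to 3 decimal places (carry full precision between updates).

0.473

Apply Bayes' rule sequentially, carrying P(faulty) forward.
After acoustic monitor='normal': P(faulty) = 0.25·0.4000 / (0.25·0.4000 + 0.8·0.6000) ≈ 0.1724
After pressure gauge='in-range': P(faulty) = 0.2·0.1724 / (0.2·0.1724 + 0.55·0.8276) ≈ 0.0704
After acoustic monitor='high': P(faulty) = 0.75·0.0704 / (0.75·0.0704 + 0.2·0.9296) ≈ 0.2212
After pressure gauge='out-of-range': P(faulty) = 0.8·0.2212 / (0.8·0.2212 + 0.45·0.7788) ≈ 0.3356
After pressure gauge='out-of-range': P(faulty) = 0.8·0.3356 / (0.8·0.3356 + 0.45·0.6644) ≈ 0.4731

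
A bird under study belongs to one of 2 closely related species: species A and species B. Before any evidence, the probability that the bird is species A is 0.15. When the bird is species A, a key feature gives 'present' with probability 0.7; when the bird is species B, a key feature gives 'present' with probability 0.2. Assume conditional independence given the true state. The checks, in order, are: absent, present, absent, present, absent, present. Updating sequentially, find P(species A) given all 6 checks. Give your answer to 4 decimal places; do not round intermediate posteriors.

After 'absent': P(species A) = 0.3·0.1500 / (0.3·0.1500 + 0.8·0.8500) ≈ 0.0621
After 'present': P(species A) = 0.7·0.0621 / (0.7·0.0621 + 0.2·0.9379) ≈ 0.1881
After 'absent': P(species A) = 0.3·0.1881 / (0.3·0.1881 + 0.8·0.8119) ≈ 0.0799
After 'present': P(species A) = 0.7·0.0799 / (0.7·0.0799 + 0.2·0.9201) ≈ 0.2331
After 'absent': P(species A) = 0.3·0.2331 / (0.3·0.2331 + 0.8·0.7669) ≈ 0.1023
After 'present': P(species A) = 0.7·0.1023 / (0.7·0.1023 + 0.2·0.8977) ≈ 0.2852

0.2852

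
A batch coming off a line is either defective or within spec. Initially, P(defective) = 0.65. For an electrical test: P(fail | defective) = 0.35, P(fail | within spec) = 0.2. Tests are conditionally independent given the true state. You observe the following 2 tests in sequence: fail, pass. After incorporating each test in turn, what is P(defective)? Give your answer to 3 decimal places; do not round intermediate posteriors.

After 'fail': P(defective) = 0.35·0.6500 / (0.35·0.6500 + 0.2·0.3500) ≈ 0.7647
After 'pass': P(defective) = 0.65·0.7647 / (0.65·0.7647 + 0.8·0.2353) ≈ 0.7253

0.725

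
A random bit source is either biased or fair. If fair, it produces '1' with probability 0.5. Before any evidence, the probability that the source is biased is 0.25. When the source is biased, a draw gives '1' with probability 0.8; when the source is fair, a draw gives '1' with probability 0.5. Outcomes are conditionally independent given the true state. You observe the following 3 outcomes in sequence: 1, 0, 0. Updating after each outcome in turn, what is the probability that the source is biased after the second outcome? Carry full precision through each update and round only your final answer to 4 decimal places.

0.1758

Apply Bayes' rule sequentially, carrying P(biased) forward.
After '1': P(biased) = 0.8·0.2500 / (0.8·0.2500 + 0.5·0.7500) ≈ 0.3478
After '0': P(biased) = 0.2·0.3478 / (0.2·0.3478 + 0.5·0.6522) ≈ 0.1758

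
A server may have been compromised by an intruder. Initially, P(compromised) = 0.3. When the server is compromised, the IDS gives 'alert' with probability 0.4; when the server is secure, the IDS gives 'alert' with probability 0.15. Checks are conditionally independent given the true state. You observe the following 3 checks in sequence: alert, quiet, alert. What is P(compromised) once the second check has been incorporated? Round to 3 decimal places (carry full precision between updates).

0.447

Each posterior becomes the prior for the next update.
After 'alert': P(compromised) = 0.4·0.3000 / (0.4·0.3000 + 0.15·0.7000) ≈ 0.5333
After 'quiet': P(compromised) = 0.6·0.5333 / (0.6·0.5333 + 0.85·0.4667) ≈ 0.4465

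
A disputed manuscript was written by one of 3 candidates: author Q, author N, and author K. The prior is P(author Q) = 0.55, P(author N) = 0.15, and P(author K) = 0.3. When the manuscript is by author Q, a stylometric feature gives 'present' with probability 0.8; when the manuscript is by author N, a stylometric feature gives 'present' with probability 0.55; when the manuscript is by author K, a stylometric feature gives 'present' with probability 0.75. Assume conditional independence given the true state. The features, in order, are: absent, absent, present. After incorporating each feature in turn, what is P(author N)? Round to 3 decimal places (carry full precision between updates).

0.345

Each posterior becomes the prior for the next update.
After 'absent': normaliser = 0.2·0.5500 + 0.45·0.1500 + 0.25·0.3000; P(author Q) ≈ 0.4356, P(author N) ≈ 0.2673, P(author K) ≈ 0.2970
After 'absent': normaliser = 0.2·0.4356 + 0.45·0.2673 + 0.25·0.2970; P(author Q) ≈ 0.3093, P(author N) ≈ 0.4271, P(author K) ≈ 0.2636
After 'present': normaliser = 0.8·0.3093 + 0.55·0.4271 + 0.75·0.2636; P(author Q) ≈ 0.3639, P(author N) ≈ 0.3454, P(author K) ≈ 0.2907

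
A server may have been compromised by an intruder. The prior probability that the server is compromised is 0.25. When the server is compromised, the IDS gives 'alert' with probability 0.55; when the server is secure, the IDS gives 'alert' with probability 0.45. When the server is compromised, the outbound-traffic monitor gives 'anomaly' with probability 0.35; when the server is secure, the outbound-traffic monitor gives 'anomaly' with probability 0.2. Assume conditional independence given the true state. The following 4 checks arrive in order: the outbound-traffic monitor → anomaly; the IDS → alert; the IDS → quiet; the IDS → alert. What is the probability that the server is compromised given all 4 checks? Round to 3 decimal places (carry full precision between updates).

0.416

After the outbound-traffic monitor='anomaly': P(compromised) = 0.35·0.2500 / (0.35·0.2500 + 0.2·0.7500) ≈ 0.3684
After the IDS='alert': P(compromised) = 0.55·0.3684 / (0.55·0.3684 + 0.45·0.6316) ≈ 0.4162
After the IDS='quiet': P(compromised) = 0.45·0.4162 / (0.45·0.4162 + 0.55·0.5838) ≈ 0.3684
After the IDS='alert': P(compromised) = 0.55·0.3684 / (0.55·0.3684 + 0.45·0.6316) ≈ 0.4162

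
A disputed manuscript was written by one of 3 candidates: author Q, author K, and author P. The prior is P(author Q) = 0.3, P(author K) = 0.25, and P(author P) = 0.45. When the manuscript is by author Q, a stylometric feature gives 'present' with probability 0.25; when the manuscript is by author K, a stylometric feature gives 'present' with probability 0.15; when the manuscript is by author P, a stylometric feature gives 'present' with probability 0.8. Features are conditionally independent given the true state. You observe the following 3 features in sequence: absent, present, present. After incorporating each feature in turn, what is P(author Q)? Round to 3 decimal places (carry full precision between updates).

0.184

After 'absent': normaliser = 0.75·0.3000 + 0.85·0.2500 + 0.2·0.4500; P(author Q) ≈ 0.4265, P(author K) ≈ 0.4028, P(author P) ≈ 0.1706
After 'present': normaliser = 0.25·0.4265 + 0.15·0.4028 + 0.8·0.1706; P(author Q) ≈ 0.3513, P(author K) ≈ 0.1991, P(author P) ≈ 0.4496
After 'present': normaliser = 0.25·0.3513 + 0.15·0.1991 + 0.8·0.4496; P(author Q) ≈ 0.1840, P(author K) ≈ 0.0625, P(author P) ≈ 0.7535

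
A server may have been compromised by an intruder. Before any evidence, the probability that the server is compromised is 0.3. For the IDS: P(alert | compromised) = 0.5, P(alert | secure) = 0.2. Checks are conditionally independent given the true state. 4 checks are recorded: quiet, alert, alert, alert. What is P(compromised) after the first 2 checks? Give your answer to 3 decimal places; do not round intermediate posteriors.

After 'quiet': P(compromised) = 0.5·0.3000 / (0.5·0.3000 + 0.8·0.7000) ≈ 0.2113
After 'alert': P(compromised) = 0.5·0.2113 / (0.5·0.2113 + 0.2·0.7887) ≈ 0.4011

0.401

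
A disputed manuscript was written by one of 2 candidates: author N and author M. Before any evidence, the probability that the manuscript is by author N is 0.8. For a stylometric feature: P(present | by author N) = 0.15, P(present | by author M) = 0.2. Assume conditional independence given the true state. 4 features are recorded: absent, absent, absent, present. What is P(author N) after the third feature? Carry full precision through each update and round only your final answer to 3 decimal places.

Apply Bayes' rule sequentially, carrying P(author N) forward.
After 'absent': P(author N) = 0.85·0.8000 / (0.85·0.8000 + 0.8·0.2000) ≈ 0.8095
After 'absent': P(author N) = 0.85·0.8095 / (0.85·0.8095 + 0.8·0.1905) ≈ 0.8187
After 'absent': P(author N) = 0.85·0.8187 / (0.85·0.8187 + 0.8·0.1813) ≈ 0.8275

0.828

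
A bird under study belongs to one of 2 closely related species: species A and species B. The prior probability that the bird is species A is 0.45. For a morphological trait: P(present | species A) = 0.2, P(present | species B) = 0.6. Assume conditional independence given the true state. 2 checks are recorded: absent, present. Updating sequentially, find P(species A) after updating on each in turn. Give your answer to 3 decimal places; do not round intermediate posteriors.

After 'absent': P(species A) = 0.8·0.4500 / (0.8·0.4500 + 0.4·0.5500) ≈ 0.6207
After 'present': P(species A) = 0.2·0.6207 / (0.2·0.6207 + 0.6·0.3793) ≈ 0.3529

0.353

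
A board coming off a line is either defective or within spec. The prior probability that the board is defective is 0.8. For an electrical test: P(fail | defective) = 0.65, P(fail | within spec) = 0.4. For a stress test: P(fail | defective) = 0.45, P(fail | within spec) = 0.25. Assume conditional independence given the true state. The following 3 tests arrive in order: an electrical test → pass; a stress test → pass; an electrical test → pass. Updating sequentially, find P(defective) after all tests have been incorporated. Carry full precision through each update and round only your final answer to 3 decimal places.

After an electrical test='pass': P(defective) = 0.35·0.8000 / (0.35·0.8000 + 0.6·0.2000) ≈ 0.7000
After a stress test='pass': P(defective) = 0.55·0.7000 / (0.55·0.7000 + 0.75·0.3000) ≈ 0.6311
After an electrical test='pass': P(defective) = 0.35·0.6311 / (0.35·0.6311 + 0.6·0.3689) ≈ 0.4995

0.500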